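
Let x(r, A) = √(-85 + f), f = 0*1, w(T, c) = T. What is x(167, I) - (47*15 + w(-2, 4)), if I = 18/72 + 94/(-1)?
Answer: -703 + I*√85 ≈ -703.0 + 9.2195*I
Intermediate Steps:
f = 0
I = -375/4 (I = 18*(1/72) + 94*(-1) = ¼ - 94 = -375/4 ≈ -93.750)
x(r, A) = I*√85 (x(r, A) = √(-85 + 0) = √(-85) = I*√85)
x(167, I) - (47*15 + w(-2, 4)) = I*√85 - (47*15 - 2) = I*√85 - (705 - 2) = I*√85 - 1*703 = I*√85 - 703 = -703 + I*√85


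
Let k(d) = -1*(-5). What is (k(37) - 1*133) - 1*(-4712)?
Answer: 4584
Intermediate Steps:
k(d) = 5
(k(37) - 1*133) - 1*(-4712) = (5 - 1*133) - 1*(-4712) = (5 - 133) + 4712 = -128 + 4712 = 4584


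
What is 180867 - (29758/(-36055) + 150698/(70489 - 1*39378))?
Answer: 202875291344783/1121707105 ≈ 1.8086e+5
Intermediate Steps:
180867 - (29758/(-36055) + 150698/(70489 - 1*39378)) = 180867 - (29758*(-1/36055) + 150698/(70489 - 39378)) = 180867 - (-29758/36055 + 150698/31111) = 180867 - 1*4507615252/1121707105 = 180867 - 4507615252/1121707105 = 202875291344783/1121707105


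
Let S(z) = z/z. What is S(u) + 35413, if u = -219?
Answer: 35414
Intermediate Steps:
S(z) = 1
S(u) + 35413 = 1 + 35413 = 35414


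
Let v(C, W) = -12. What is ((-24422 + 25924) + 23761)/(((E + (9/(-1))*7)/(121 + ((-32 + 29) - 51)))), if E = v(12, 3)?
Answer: -564207/25 ≈ -22568.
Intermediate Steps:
E = -12
((-24422 + 25924) + 23761)/(((E + (9/(-1))*7)/(121 + ((-32 + 29) - 51)))) = ((-24422 + 25924) + 23761)/(((-12 + (9/(-1))*7)/(121 + ((-32 + 29) - 51)))) = (1502 + 23761)/(((-12 + (9*(-1))*7)/(121 + (-3 - 51)))) = 25263/(((-12 - 9*7)/(121 - 54))) = 25263/(((-12 - 63)/67)) = 25263/(((1/67)*(-75))) = 25263/(-75/67) = 25263*(-67/75) = -564207/25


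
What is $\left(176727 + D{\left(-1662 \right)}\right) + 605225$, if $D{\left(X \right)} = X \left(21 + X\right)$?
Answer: $3509294$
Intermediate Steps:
$\left(176727 + D{\left(-1662 \right)}\right) + 605225 = \left(176727 - 1662 \left(21 - 1662\right)\right) + 605225 = \left(176727 - -2727342\right) + 605225 = \left(176727 + 2727342\right) + 605225 = 2904069 + 605225 = 3509294$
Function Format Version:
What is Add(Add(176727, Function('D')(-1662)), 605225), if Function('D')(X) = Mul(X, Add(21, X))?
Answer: 3509294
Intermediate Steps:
Add(Add(176727, Function('D')(-1662)), 605225) = Add(Add(176727, Mul(-1662, Add(21, -1662))), 605225) = Add(Add(176727, Mul(-1662, -1641)), 605225) = Add(Add(176727, 2727342), 605225) = Add(2904069, 605225) = 3509294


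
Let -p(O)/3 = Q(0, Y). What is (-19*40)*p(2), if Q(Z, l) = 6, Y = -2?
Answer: 13680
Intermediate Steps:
p(O) = -18 (p(O) = -3*6 = -18)
(-19*40)*p(2) = -19*40*(-18) = -760*(-18) = 13680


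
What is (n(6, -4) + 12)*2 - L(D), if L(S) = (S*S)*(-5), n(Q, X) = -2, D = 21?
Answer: 2225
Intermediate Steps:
L(S) = -5*S**2 (L(S) = S**2*(-5) = -5*S**2)
(n(6, -4) + 12)*2 - L(D) = (-2 + 12)*2 - (-5)*21**2 = 10*2 - (-5)*441 = 20 - 1*(-2205) = 20 + 2205 = 2225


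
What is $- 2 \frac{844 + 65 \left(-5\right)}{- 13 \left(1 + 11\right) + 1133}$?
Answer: $- \frac{1038}{977} \approx -1.0624$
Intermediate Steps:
$- 2 \frac{844 + 65 \left(-5\right)}{- 13 \left(1 + 11\right) + 1133} = - 2 \frac{844 - 325}{\left(-13\right) 12 + 1133} = - 2 \frac{519}{-156 + 1133} = - 2 \cdot \frac{519}{977} = - 2 \cdot 519 \cdot \frac{1}{977} = \left(-2\right) \frac{519}{977} = - \frac{1038}{977}$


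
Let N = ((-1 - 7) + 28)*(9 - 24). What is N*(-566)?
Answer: 169800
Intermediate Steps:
N = -300 (N = (-8 + 28)*(-15) = 20*(-15) = -300)
N*(-566) = -300*(-566) = 169800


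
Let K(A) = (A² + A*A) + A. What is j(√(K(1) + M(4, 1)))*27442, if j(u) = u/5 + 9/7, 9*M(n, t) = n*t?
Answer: 246978/7 + 27442*√31/15 ≈ 45469.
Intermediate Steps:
M(n, t) = n*t/9 (M(n, t) = (n*t)/9 = n*t/9)
K(A) = A + 2*A² (K(A) = (A² + A²) + A = 2*A² + A = A + 2*A²)
j(u) = 9/7 + u/5 (j(u) = u*(⅕) + 9*(⅐) = u/5 + 9/7 = 9/7 + u/5)
j(√(K(1) + M(4, 1)))*27442 = (9/7 + √(1*(1 + 2*1) + (⅑)*4*1)/5)*27442 = (9/7 + √(1*(1 + 2) + 4/9)/5)*27442 = (9/7 + √(1*3 + 4/9)/5)*27442 = (9/7 + √(3 + 4/9)/5)*27442 = (9/7 + √(31/9)/5)*27442 = (9/7 + (√31/3)/5)*27442 = (9/7 + √31/15)*27442 = 246978/7 + 27442*√31/15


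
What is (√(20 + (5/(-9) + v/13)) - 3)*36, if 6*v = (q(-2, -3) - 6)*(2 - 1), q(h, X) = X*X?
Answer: -108 + 6*√118534/13 ≈ 50.902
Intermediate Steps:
q(h, X) = X²
v = ½ (v = (((-3)² - 6)*(2 - 1))/6 = ((9 - 6)*1)/6 = (3*1)/6 = (⅙)*3 = ½ ≈ 0.50000)
(√(20 + (5/(-9) + v/13)) - 3)*36 = (√(20 + (5/(-9) + (½)/13)) - 3)*36 = (√(20 + (5*(-⅑) + (½)*(1/13))) - 3)*36 = (√(20 + (-5/9 + 1/26)) - 3)*36 = (√(20 - 121/234) - 3)*36 = (√(4559/234) - 3)*36 = (√118534/78 - 3)*36 = (-3 + √118534/78)*36 = -108 + 6*√118534/13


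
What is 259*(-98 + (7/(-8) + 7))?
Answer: -190365/8 ≈ -23796.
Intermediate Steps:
259*(-98 + (7/(-8) + 7)) = 259*(-98 + (7*(-⅛) + 7)) = 259*(-98 + (-7/8 + 7)) = 259*(-98 + 49/8) = 259*(-735/8) = -190365/8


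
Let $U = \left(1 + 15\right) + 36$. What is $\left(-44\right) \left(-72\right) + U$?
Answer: $3220$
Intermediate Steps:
$U = 52$ ($U = 16 + 36 = 52$)
$\left(-44\right) \left(-72\right) + U = \left(-44\right) \left(-72\right) + 52 = 3168 + 52 = 3220$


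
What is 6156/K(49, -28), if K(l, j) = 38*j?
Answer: -81/14 ≈ -5.7857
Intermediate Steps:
6156/K(49, -28) = 6156/((38*(-28))) = 6156/(-1064) = 6156*(-1/1064) = -81/14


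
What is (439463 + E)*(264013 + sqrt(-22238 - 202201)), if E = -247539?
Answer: 50670431012 + 191924*I*sqrt(224439) ≈ 5.067e+10 + 9.0924e+7*I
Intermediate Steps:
(439463 + E)*(264013 + sqrt(-22238 - 202201)) = (439463 - 247539)*(264013 + sqrt(-22238 - 202201)) = 191924*(264013 + sqrt(-224439)) = 191924*(264013 + I*sqrt(224439)) = 50670431012 + 191924*I*sqrt(224439)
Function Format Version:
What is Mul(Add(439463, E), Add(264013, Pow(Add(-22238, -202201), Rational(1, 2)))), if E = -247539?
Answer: Add(50670431012, Mul(191924, I, Pow(224439, Rational(1, 2)))) ≈ Add(5.0670e+10, Mul(9.0924e+7, I))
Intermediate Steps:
Mul(Add(439463, E), Add(264013, Pow(Add(-22238, -202201), Rational(1, 2)))) = Mul(Add(439463, -247539), Add(264013, Pow(Add(-22238, -202201), Rational(1, 2)))) = Mul(191924, Add(264013, Pow(-224439, Rational(1, 2)))) = Mul(191924, Add(264013, Mul(I, Pow(224439, Rational(1, 2))))) = Add(50670431012, Mul(191924, I, Pow(224439, Rational(1, 2))))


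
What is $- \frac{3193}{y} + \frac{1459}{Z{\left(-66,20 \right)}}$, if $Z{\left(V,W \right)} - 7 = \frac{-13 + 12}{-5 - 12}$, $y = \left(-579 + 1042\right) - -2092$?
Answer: $\frac{12597701}{61320} \approx 205.44$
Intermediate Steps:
$y = 2555$ ($y = 463 + 2092 = 2555$)
$Z{\left(V,W \right)} = \frac{120}{17}$ ($Z{\left(V,W \right)} = 7 + \frac{-13 + 12}{-5 - 12} = 7 - \frac{1}{-17} = 7 - - \frac{1}{17} = 7 + \frac{1}{17} = \frac{120}{17}$)
$- \frac{3193}{y} + \frac{1459}{Z{\left(-66,20 \right)}} = - \frac{3193}{2555} + \frac{1459}{\frac{120}{17}} = \left(-3193\right) \frac{1}{2555} + 1459 \cdot \frac{17}{120} = - \frac{3193}{2555} + \frac{24803}{120} = \frac{12597701}{61320}$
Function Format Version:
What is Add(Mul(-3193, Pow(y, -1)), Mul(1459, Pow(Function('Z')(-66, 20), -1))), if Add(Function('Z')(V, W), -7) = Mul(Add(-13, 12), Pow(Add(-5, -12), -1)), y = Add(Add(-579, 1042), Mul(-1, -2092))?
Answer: Rational(12597701, 61320) ≈ 205.44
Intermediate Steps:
y = 2555 (y = Add(463, 2092) = 2555)
Function('Z')(V, W) = Rational(120, 17) (Function('Z')(V, W) = Add(7, Mul(Add(-13, 12), Pow(Add(-5, -12), -1))) = Add(7, Mul(-1, Pow(-17, -1))) = Add(7, Mul(-1, Rational(-1, 17))) = Add(7, Rational(1, 17)) = Rational(120, 17))
Add(Mul(-3193, Pow(y, -1)), Mul(1459, Pow(Function('Z')(-66, 20), -1))) = Add(Mul(-3193, Pow(2555, -1)), Mul(1459, Pow(Rational(120, 17), -1))) = Add(Mul(-3193, Rational(1, 2555)), Mul(1459, Rational(17, 120))) = Add(Rational(-3193, 2555), Rational(24803, 120)) = Rational(12597701, 61320)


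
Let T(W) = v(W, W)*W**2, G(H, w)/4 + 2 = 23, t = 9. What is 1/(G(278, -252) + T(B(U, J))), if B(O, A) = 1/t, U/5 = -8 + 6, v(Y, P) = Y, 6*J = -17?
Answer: 729/61237 ≈ 0.011905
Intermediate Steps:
J = -17/6 (J = (1/6)*(-17) = -17/6 ≈ -2.8333)
G(H, w) = 84 (G(H, w) = -8 + 4*23 = -8 + 92 = 84)
U = -10 (U = 5*(-8 + 6) = 5*(-2) = -10)
B(O, A) = 1/9
T(W) = W**3 (T(W) = W*W**2 = W**3)
1/(G(278, -252) + T(B(U, J))) = 1/(84 + (1/9)**3) = 1/(84 + 1/729) = 1/(61237/729) = 729/61237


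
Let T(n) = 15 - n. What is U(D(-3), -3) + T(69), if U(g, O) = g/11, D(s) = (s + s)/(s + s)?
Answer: -593/11 ≈ -53.909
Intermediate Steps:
D(s) = 1 (D(s) = (2*s)/((2*s)) = (2*s)*(1/(2*s)) = 1)
U(g, O) = g/11 (U(g, O) = g*(1/11) = g/11)
U(D(-3), -3) + T(69) = (1/11)*1 + (15 - 1*69) = 1/11 + (15 - 69) = 1/11 - 54 = -593/11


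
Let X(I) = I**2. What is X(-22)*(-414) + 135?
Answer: -200241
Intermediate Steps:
X(-22)*(-414) + 135 = (-22)**2*(-414) + 135 = 484*(-414) + 135 = -200376 + 135 = -200241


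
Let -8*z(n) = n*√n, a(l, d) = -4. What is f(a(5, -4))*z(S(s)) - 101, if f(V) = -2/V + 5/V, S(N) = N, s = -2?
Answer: -101 - 3*I*√2/16 ≈ -101.0 - 0.26516*I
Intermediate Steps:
f(V) = 3/V
z(n) = -n^(3/2)/8 (z(n) = -n*√n/8 = -n^(3/2)/8)
f(a(5, -4))*z(S(s)) - 101 = (3/(-4))*(-(-1)*I*√2/4) - 101 = (3*(-¼))*(-(-1)*I*√2/4) - 101 = -3*I*√2/16 - 101 = -101 - 3*I*√2/16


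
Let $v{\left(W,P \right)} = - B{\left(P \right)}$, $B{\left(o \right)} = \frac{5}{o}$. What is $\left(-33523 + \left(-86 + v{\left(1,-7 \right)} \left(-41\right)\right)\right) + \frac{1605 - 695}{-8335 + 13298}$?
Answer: $- \frac{166945902}{4963} \approx -33638.0$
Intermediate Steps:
$v{\left(W,P \right)} = - \frac{5}{P}$
$\left(-33523 + \left(-86 + v{\left(1,-7 \right)} \left(-41\right)\right)\right) + \frac{1605 - 695}{-8335 + 13298} = \left(-33523 - \left(86 - - \frac{5}{-7} \left(-41\right)\right)\right) + \frac{1605 - 695}{-8335 + 13298} = \left(-33523 - \left(86 - \left(-5\right) \left(- \frac{1}{7}\right) \left(-41\right)\right)\right) + \frac{910}{4963} = \left(-33523 + \left(-86 + \frac{5}{7} \left(-41\right)\right)\right) + 910 \cdot \frac{1}{4963} = \left(-33523 - \frac{807}{7}\right) + \frac{130}{709} = - \frac{235468}{7} + \frac{130}{709} = - \frac{166945902}{4963}$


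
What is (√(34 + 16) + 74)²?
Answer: 5526 + 740*√2 ≈ 6572.5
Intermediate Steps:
(√(34 + 16) + 74)² = (√50 + 74)² = (5*√2 + 74)² = (74 + 5*√2)²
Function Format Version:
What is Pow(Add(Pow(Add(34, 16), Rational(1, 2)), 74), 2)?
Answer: Add(5526, Mul(740, Pow(2, Rational(1, 2)))) ≈ 6572.5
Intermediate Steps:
Pow(Add(Pow(Add(34, 16), Rational(1, 2)), 74), 2) = Pow(Add(Pow(50, Rational(1, 2)), 74), 2) = Pow(Add(Mul(5, Pow(2, Rational(1, 2))), 74), 2) = Pow(Add(74, Mul(5, Pow(2, Rational(1, 2)))), 2)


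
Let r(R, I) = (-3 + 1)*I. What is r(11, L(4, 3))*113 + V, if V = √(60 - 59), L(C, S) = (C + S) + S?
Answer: -2259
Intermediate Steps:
L(C, S) = C + 2*S
r(R, I) = -2*I
V = 1 (V = √1 = 1)
r(11, L(4, 3))*113 + V = -2*(4 + 2*3)*113 + 1 = -2*(4 + 6)*113 + 1 = -2*10*113 + 1 = -20*113 + 1 = -2260 + 1 = -2259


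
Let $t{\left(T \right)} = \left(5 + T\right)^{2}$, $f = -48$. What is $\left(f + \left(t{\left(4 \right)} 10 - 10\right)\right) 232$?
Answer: $174464$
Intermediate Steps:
$\left(f + \left(t{\left(4 \right)} 10 - 10\right)\right) 232 = \left(-48 - \left(10 - \left(5 + 4\right)^{2} \cdot 10\right)\right) 232 = \left(-48 - \left(10 - 9^{2} \cdot 10\right)\right) 232 = \left(-48 + \left(81 \cdot 10 - 10\right)\right) 232 = \left(-48 + \left(810 - 10\right)\right) 232 = \left(-48 + 800\right) 232 = 752 \cdot 232 = 174464$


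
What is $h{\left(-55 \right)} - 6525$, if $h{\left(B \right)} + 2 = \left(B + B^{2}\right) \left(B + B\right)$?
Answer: $-333227$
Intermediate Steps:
$h{\left(B \right)} = -2 + 2 B \left(B + B^{2}\right)$ ($h{\left(B \right)} = -2 + \left(B + B^{2}\right) \left(B + B\right) = -2 + \left(B + B^{2}\right) 2 B = -2 + 2 B \left(B + B^{2}\right)$)
$h{\left(-55 \right)} - 6525 = \left(-2 + 2 \left(-55\right)^{2} + 2 \left(-55\right)^{3}\right) - 6525 = \left(-2 + 2 \cdot 3025 + 2 \left(-166375\right)\right) - 6525 = \left(-2 + 6050 - 332750\right) - 6525 = -326702 - 6525 = -333227$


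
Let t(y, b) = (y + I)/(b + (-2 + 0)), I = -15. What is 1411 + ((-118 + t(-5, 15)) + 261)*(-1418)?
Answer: -2589359/13 ≈ -1.9918e+5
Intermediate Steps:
t(y, b) = (-15 + y)/(-2 + b) (t(y, b) = (y - 15)/(b + (-2 + 0)) = (-15 + y)/(b - 2) = (-15 + y)/(-2 + b))
1411 + ((-118 + t(-5, 15)) + 261)*(-1418) = 1411 + ((-118 + (-15 - 5)/(-2 + 15)) + 261)*(-1418) = 1411 + ((-118 - 20/13) + 261)*(-1418) = 1411 + (-1554/13 + 261)*(-1418) = 1411 + (1839/13)*(-1418) = 1411 - 2607702/13 = -2589359/13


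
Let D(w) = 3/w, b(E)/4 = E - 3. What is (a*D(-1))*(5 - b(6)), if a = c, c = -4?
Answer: -84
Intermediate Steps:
b(E) = -12 + 4*E (b(E) = 4*(E - 3) = 4*(-3 + E) = -12 + 4*E)
a = -4
(a*D(-1))*(5 - b(6)) = (-12/(-1))*(5 - (-12 + 4*6)) = (-12*(-1))*(5 - (-12 + 24)) = (-4*(-3))*(5 - 1*12) = 12*(5 - 12) = 12*(-7) = -84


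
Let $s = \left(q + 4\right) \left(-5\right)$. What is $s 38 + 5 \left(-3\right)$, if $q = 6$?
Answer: $-1915$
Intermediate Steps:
$s = -50$ ($s = \left(6 + 4\right) \left(-5\right) = 10 \left(-5\right) = -50$)
$s 38 + 5 \left(-3\right) = \left(-50\right) 38 + 5 \left(-3\right) = -1900 - 15 = -1915$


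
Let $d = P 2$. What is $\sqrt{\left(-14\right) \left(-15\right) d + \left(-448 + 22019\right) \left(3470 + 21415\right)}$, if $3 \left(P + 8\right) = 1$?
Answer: $\sqrt{536791115} \approx 23169.0$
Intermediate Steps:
$P = - \frac{23}{3}$ ($P = -8 + \frac{1}{3} \cdot 1 = -8 + \frac{1}{3} = - \frac{23}{3} \approx -7.6667$)
$d = - \frac{46}{3}$ ($d = \left(- \frac{23}{3}\right) 2 = - \frac{46}{3} \approx -15.333$)
$\sqrt{\left(-14\right) \left(-15\right) d + \left(-448 + 22019\right) \left(3470 + 21415\right)} = \sqrt{\left(-14\right) \left(-15\right) \left(- \frac{46}{3}\right) + \left(-448 + 22019\right) \left(3470 + 21415\right)} = \sqrt{210 \left(- \frac{46}{3}\right) + 21571 \cdot 24885} = \sqrt{-3220 + 536794335} = \sqrt{536791115}$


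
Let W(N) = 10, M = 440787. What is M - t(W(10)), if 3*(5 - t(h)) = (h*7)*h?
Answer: 1323046/3 ≈ 4.4102e+5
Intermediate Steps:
t(h) = 5 - 7*h²/3 (t(h) = 5 - h*7*h/3 = 5 - 7*h*h/3 = 5 - 7*h²/3)
M - t(W(10)) = 440787 - (5 - 7/3*10²) = 440787 - (5 - 7/3*100) = 440787 - (5 - 700/3) = 440787 - 1*(-685/3) = 440787 + 685/3 = 1323046/3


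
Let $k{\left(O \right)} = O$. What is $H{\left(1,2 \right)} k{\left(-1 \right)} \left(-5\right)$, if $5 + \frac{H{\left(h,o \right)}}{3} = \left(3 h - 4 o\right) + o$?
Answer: $-120$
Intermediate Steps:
$H{\left(h,o \right)} = -15 - 9 o + 9 h$ ($H{\left(h,o \right)} = -15 + 3 \left(\left(3 h - 4 o\right) + o\right) = -15 + 3 \left(\left(- 4 o + 3 h\right) + o\right) = -15 + 3 \left(- 3 o + 3 h\right) = -15 + \left(- 9 o + 9 h\right) = -15 - 9 o + 9 h$)
$H{\left(1,2 \right)} k{\left(-1 \right)} \left(-5\right) = \left(-15 - 18 + 9 \cdot 1\right) \left(-1\right) \left(-5\right) = \left(-15 - 18 + 9\right) \left(-1\right) \left(-5\right) = \left(-24\right) \left(-1\right) \left(-5\right) = 24 \left(-5\right) = -120$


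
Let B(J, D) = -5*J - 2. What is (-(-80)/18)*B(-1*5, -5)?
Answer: 920/9 ≈ 102.22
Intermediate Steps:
B(J, D) = -2 - 5*J
(-(-80)/18)*B(-1*5, -5) = (-(-80)/18)*(-2 - (-5)*5) = (-(-80)/18)*(-2 - 5*(-5)) = (-16*(-5/18))*(-2 + 25) = (40/9)*23 = 920/9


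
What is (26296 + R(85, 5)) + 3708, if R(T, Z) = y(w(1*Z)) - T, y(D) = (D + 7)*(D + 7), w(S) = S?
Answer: 30063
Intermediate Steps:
y(D) = (7 + D)² (y(D) = (7 + D)*(7 + D) = (7 + D)²)
R(T, Z) = (7 + Z)² - T (R(T, Z) = (7 + 1*Z)² - T = (7 + Z)² - T)
(26296 + R(85, 5)) + 3708 = (26296 + ((7 + 5)² - 1*85)) + 3708 = (26296 + (12² - 85)) + 3708 = (26296 + (144 - 85)) + 3708 = (26296 + 59) + 3708 = 26355 + 3708 = 30063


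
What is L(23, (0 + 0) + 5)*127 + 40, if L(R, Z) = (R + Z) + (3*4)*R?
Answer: 38648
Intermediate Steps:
L(R, Z) = Z + 13*R (L(R, Z) = (R + Z) + 12*R = Z + 13*R)
L(23, (0 + 0) + 5)*127 + 40 = (((0 + 0) + 5) + 13*23)*127 + 40 = ((0 + 5) + 299)*127 + 40 = (5 + 299)*127 + 40 = 304*127 + 40 = 38608 + 40 = 38648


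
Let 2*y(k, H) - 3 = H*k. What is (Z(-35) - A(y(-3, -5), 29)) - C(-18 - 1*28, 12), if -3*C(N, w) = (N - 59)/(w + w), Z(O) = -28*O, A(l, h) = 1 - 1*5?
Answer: 23581/24 ≈ 982.54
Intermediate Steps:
y(k, H) = 3/2 + H*k/2 (y(k, H) = 3/2 + (H*k)/2 = 3/2 + H*k/2)
A(l, h) = -4 (A(l, h) = 1 - 5 = -4)
C(N, w) = -(-59 + N)/(6*w) (C(N, w) = -(N - 59)/(3*(w + w)) = -(-59 + N)/(3*(2*w)) = -(-59 + N)*1/(2*w)/3 = -(-59 + N)/(6*w))
(Z(-35) - A(y(-3, -5), 29)) - C(-18 - 1*28, 12) = (-28*(-35) - 1*(-4)) - (59 - (-18 - 1*28))/(6*12) = (980 + 4) - (59 - (-18 - 28))/(6*12) = 984 - (59 - 1*(-46))/(6*12) = 984 - (59 + 46)/(6*12) = 984 - 105/(6*12) = 984 - 1*35/24 = 984 - 35/24 = 23581/24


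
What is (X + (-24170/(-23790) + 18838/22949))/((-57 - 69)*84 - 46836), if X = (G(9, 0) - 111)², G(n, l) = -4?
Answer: -72212803231/313488342882 ≈ -0.23035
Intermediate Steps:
X = 13225 (X = (-4 - 111)² = (-115)² = 13225)
(X + (-24170/(-23790) + 18838/22949))/((-57 - 69)*84 - 46836) = (13225 + (-24170/(-23790) + 18838/22949))/((-57 - 69)*84 - 46836) = (13225 + (-24170*(-1/23790) + 18838*(1/22949)))/(-126*84 - 46836) = (13225 + (2417/2379 + 18838/22949))/(-10584 - 46836) = (13225 + 100283335/54595671)/(-57420) = (722128032310/54595671)*(-1/57420) = -72212803231/313488342882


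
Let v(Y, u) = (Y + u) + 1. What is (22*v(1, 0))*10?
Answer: 440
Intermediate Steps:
v(Y, u) = 1 + Y + u
(22*v(1, 0))*10 = (22*(1 + 1 + 0))*10 = (22*2)*10 = 44*10 = 440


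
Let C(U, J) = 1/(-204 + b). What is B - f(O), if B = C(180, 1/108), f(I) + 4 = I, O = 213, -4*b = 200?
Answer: -53087/254 ≈ -209.00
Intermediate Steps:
b = -50 (b = -¼*200 = -50)
C(U, J) = -1/254 (C(U, J) = 1/(-204 - 50) = 1/(-254) = -1/254)
f(I) = -4 + I
B = -1/254 ≈ -0.0039370
B - f(O) = -1/254 - (-4 + 213) = -1/254 - 1*209 = -1/254 - 209 = -53087/254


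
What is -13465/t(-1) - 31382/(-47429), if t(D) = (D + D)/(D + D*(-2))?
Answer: 638694249/94858 ≈ 6733.2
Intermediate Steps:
t(D) = -2 (t(D) = (2*D)/(D - 2*D) = (2*D)/((-D)) = (2*D)*(-1/D) = -2)
-13465/t(-1) - 31382/(-47429) = -13465/(-2) - 31382/(-47429) = -13465*(-½) - 31382*(-1/47429) = 13465/2 + 31382/47429 = 638694249/94858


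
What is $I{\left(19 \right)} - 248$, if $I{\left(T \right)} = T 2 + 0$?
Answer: $-210$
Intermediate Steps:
$I{\left(T \right)} = 2 T$ ($I{\left(T \right)} = 2 T + 0 = 2 T$)
$I{\left(19 \right)} - 248 = 2 \cdot 19 - 248 = 38 - 248 = -210$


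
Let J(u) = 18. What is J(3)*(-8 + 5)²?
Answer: 162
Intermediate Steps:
J(3)*(-8 + 5)² = 18*(-8 + 5)² = 18*(-3)² = 18*9 = 162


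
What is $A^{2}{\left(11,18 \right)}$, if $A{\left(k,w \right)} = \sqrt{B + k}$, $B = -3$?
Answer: $8$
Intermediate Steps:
$A{\left(k,w \right)} = \sqrt{-3 + k}$
$A^{2}{\left(11,18 \right)} = \left(\sqrt{-3 + 11}\right)^{2} = \left(\sqrt{8}\right)^{2} = \left(2 \sqrt{2}\right)^{2} = 8$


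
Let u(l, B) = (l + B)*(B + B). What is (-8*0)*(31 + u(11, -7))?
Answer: 0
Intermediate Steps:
u(l, B) = 2*B*(B + l) (u(l, B) = (B + l)*(2*B) = 2*B*(B + l))
(-8*0)*(31 + u(11, -7)) = (-8*0)*(31 + 2*(-7)*(-7 + 11)) = 0*(31 + 2*(-7)*4) = 0*(31 - 56) = 0*(-25) = 0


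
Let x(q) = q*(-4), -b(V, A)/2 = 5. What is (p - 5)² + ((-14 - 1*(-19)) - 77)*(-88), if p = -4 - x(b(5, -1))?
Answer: 8737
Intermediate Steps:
b(V, A) = -10 (b(V, A) = -2*5 = -10)
x(q) = -4*q
p = -44 (p = -4 - (-4)*(-10) = -4 - 1*40 = -4 - 40 = -44)
(p - 5)² + ((-14 - 1*(-19)) - 77)*(-88) = (-44 - 5)² + ((-14 - 1*(-19)) - 77)*(-88) = (-49)² + ((-14 + 19) - 77)*(-88) = 2401 + (5 - 77)*(-88) = 2401 - 72*(-88) = 2401 + 6336 = 8737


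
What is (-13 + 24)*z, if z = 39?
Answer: 429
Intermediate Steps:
(-13 + 24)*z = (-13 + 24)*39 = 11*39 = 429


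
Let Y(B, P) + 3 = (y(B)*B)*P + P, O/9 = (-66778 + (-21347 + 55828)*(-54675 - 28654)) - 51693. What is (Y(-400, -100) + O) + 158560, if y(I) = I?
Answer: -25876313023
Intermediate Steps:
O = -25860471480 (O = 9*((-66778 + (-21347 + 55828)*(-54675 - 28654)) - 51693) = 9*((-66778 + 34481*(-83329)) - 51693) = 9*((-66778 - 2873267249) - 51693) = 9*(-2873334027 - 51693) = 9*(-2873385720) = -25860471480)
Y(B, P) = -3 + P + P*B² (Y(B, P) = -3 + ((B*B)*P + P) = -3 + (B²*P + P) = -3 + (P*B² + P) = -3 + (P + P*B²) = -3 + P + P*B²)
(Y(-400, -100) + O) + 158560 = ((-3 - 100 - 100*(-400)²) - 25860471480) + 158560 = ((-3 - 100 - 100*160000) - 25860471480) + 158560 = ((-3 - 100 - 16000000) - 25860471480) + 158560 = (-16000103 - 25860471480) + 158560 = -25876471583 + 158560 = -25876313023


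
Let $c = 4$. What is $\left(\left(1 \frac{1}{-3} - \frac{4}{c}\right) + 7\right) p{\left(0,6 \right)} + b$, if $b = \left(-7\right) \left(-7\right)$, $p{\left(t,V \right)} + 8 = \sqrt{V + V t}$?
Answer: $\frac{11}{3} + \frac{17 \sqrt{6}}{3} \approx 17.547$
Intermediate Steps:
$p{\left(t,V \right)} = -8 + \sqrt{V + V t}$
$b = 49$
$\left(\left(1 \frac{1}{-3} - \frac{4}{c}\right) + 7\right) p{\left(0,6 \right)} + b = \left(\left(1 \frac{1}{-3} - \frac{4}{4}\right) + 7\right) \left(-8 + \sqrt{6 \left(1 + 0\right)}\right) + 49 = \left(\left(1 \left(- \frac{1}{3}\right) - 1\right) + 7\right) \left(-8 + \sqrt{6 \cdot 1}\right) + 49 = \left(\left(- \frac{1}{3} - 1\right) + 7\right) \left(-8 + \sqrt{6}\right) + 49 = \left(- \frac{4}{3} + 7\right) \left(-8 + \sqrt{6}\right) + 49 = \frac{17 \left(-8 + \sqrt{6}\right)}{3} + 49 = \left(- \frac{136}{3} + \frac{17 \sqrt{6}}{3}\right) + 49 = \frac{11}{3} + \frac{17 \sqrt{6}}{3}$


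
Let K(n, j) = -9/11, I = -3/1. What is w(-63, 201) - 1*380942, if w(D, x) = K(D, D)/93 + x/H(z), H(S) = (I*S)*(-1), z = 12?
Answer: -1558791853/4092 ≈ -3.8094e+5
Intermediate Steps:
I = -3 (I = -3*1 = -3)
K(n, j) = -9/11 (K(n, j) = -9*1/11 = -9/11)
H(S) = 3*S (H(S) = -3*S*(-1) = 3*S)
w(D, x) = -3/341 + x/36 (w(D, x) = -9/11/93 + x/((3*12)) = -9/11*1/93 + x/36 = -3/341 + x*(1/36) = -3/341 + x/36)
w(-63, 201) - 1*380942 = (-3/341 + (1/36)*201) - 1*380942 = (-3/341 + 67/12) - 380942 = 22811/4092 - 380942 = -1558791853/4092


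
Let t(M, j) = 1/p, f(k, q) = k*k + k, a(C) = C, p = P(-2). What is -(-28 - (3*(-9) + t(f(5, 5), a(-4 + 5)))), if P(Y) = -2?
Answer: ½ ≈ 0.50000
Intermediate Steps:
p = -2
f(k, q) = k + k² (f(k, q) = k² + k = k + k²)
t(M, j) = -½ (t(M, j) = 1/(-2) = -½)
-(-28 - (3*(-9) + t(f(5, 5), a(-4 + 5)))) = -(-28 - (3*(-9) - ½)) = -(-28 - (-27 - ½)) = -(-28 - 1*(-55/2)) = -(-28 + 55/2) = -1*(-½) = ½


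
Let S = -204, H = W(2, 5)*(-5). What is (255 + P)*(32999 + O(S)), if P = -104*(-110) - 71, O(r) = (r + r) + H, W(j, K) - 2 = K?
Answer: 378430944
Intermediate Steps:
W(j, K) = 2 + K
H = -35 (H = (2 + 5)*(-5) = 7*(-5) = -35)
O(r) = -35 + 2*r (O(r) = (r + r) - 35 = 2*r - 35 = -35 + 2*r)
P = 11369 (P = 11440 - 71 = 11369)
(255 + P)*(32999 + O(S)) = (255 + 11369)*(32999 + (-35 + 2*(-204))) = 11624*(32999 + (-35 - 408)) = 11624*(32999 - 443) = 11624*32556 = 378430944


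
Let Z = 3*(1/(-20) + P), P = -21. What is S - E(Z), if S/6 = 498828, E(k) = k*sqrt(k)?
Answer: 2992968 + 1263*I*sqrt(6315)/200 ≈ 2.993e+6 + 501.83*I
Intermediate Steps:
Z = -1263/20 (Z = 3*(1/(-20) - 21) = 3*(-1/20 - 21) = 3*(-421/20) = -1263/20 ≈ -63.150)
E(k) = k**(3/2)
S = 2992968 (S = 6*498828 = 2992968)
S - E(Z) = 2992968 - (-1263/20)**(3/2) = 2992968 - (-1263)*I*sqrt(6315)/200 = 2992968 + 1263*I*sqrt(6315)/200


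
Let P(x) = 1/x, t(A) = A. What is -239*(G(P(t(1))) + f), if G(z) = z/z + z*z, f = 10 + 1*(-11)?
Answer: -239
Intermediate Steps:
f = -1 (f = 10 - 11 = -1)
G(z) = 1 + z²
-239*(G(P(t(1))) + f) = -239*((1 + (1/1)²) - 1) = -239*((1 + 1²) - 1) = -239*((1 + 1) - 1) = -239*(2 - 1) = -239*1 = -239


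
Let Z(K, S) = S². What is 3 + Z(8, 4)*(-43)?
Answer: -685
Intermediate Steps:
3 + Z(8, 4)*(-43) = 3 + 4²*(-43) = 3 + 16*(-43) = 3 - 688 = -685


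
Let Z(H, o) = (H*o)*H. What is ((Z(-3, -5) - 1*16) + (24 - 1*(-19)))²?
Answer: 324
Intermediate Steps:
Z(H, o) = o*H²
((Z(-3, -5) - 1*16) + (24 - 1*(-19)))² = ((-5*(-3)² - 1*16) + (24 - 1*(-19)))² = ((-5*9 - 16) + (24 + 19))² = ((-45 - 16) + 43)² = (-61 + 43)² = (-18)² = 324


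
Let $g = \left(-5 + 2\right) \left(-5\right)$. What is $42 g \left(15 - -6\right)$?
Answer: $13230$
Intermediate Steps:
$g = 15$ ($g = \left(-3\right) \left(-5\right) = 15$)
$42 g \left(15 - -6\right) = 42 \cdot 15 \left(15 - -6\right) = 630 \left(15 + 6\right) = 630 \cdot 21 = 13230$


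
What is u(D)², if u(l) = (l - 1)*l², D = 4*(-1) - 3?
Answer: 153664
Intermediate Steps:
D = -7 (D = -4 - 3 = -7)
u(l) = l²*(-1 + l) (u(l) = (-1 + l)*l² = l²*(-1 + l))
u(D)² = ((-7)²*(-1 - 7))² = (49*(-8))² = (-392)² = 153664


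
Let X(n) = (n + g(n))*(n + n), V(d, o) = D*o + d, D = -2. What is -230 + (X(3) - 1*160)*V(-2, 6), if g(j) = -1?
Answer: 1842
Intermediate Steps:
V(d, o) = d - 2*o (V(d, o) = -2*o + d = d - 2*o)
X(n) = 2*n*(-1 + n) (X(n) = (n - 1)*(n + n) = (-1 + n)*(2*n) = 2*n*(-1 + n))
-230 + (X(3) - 1*160)*V(-2, 6) = -230 + (2*3*(-1 + 3) - 1*160)*(-2 - 2*6) = -230 + (2*3*2 - 160)*(-2 - 12) = -230 + (12 - 160)*(-14) = -230 - 148*(-14) = -230 + 2072 = 1842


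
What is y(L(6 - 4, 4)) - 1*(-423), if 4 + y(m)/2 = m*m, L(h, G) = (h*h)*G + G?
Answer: 1215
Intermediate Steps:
L(h, G) = G + G*h² (L(h, G) = h²*G + G = G*h² + G = G + G*h²)
y(m) = -8 + 2*m² (y(m) = -8 + 2*(m*m) = -8 + 2*m²)
y(L(6 - 4, 4)) - 1*(-423) = (-8 + 2*(4*(1 + (6 - 4)²))²) - 1*(-423) = (-8 + 2*(4*(1 + 2²))²) + 423 = (-8 + 2*(4*(1 + 4))²) + 423 = (-8 + 2*(4*5)²) + 423 = (-8 + 2*20²) + 423 = (-8 + 2*400) + 423 = (-8 + 800) + 423 = 792 + 423 = 1215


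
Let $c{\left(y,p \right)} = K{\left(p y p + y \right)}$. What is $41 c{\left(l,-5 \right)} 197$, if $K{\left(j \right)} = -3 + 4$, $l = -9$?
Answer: $8077$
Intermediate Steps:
$K{\left(j \right)} = 1$
$c{\left(y,p \right)} = 1$
$41 c{\left(l,-5 \right)} 197 = 41 \cdot 1 \cdot 197 = 41 \cdot 197 = 8077$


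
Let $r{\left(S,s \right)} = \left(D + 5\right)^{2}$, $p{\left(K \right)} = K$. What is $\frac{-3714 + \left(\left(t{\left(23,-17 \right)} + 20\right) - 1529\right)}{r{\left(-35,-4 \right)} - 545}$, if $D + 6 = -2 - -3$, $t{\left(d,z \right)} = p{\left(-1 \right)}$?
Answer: $\frac{5224}{545} \approx 9.5853$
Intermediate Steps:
$t{\left(d,z \right)} = -1$
$D = -5$ ($D = -6 - -1 = -6 + \left(-2 + 3\right) = -6 + 1 = -5$)
$r{\left(S,s \right)} = 0$ ($r{\left(S,s \right)} = \left(-5 + 5\right)^{2} = 0^{2} = 0$)
$\frac{-3714 + \left(\left(t{\left(23,-17 \right)} + 20\right) - 1529\right)}{r{\left(-35,-4 \right)} - 545} = \frac{-3714 + \left(\left(-1 + 20\right) - 1529\right)}{0 - 545} = \frac{-3714 + \left(19 - 1529\right)}{-545} = \left(-3714 - 1510\right) \left(- \frac{1}{545}\right) = \left(-5224\right) \left(- \frac{1}{545}\right) = \frac{5224}{545}$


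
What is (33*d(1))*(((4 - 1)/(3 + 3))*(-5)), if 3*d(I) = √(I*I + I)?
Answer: -55*√2/2 ≈ -38.891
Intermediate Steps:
d(I) = √(I + I²)/3 (d(I) = √(I*I + I)/3 = √(I² + I)/3 = √(I + I²)/3)
(33*d(1))*(((4 - 1)/(3 + 3))*(-5)) = (33*(√(1*(1 + 1))/3))*(((4 - 1)/(3 + 3))*(-5)) = (33*(√(1*2)/3))*((3/6)*(-5)) = (33*(√2/3))*((3*(⅙))*(-5)) = (11*√2)*((½)*(-5)) = (11*√2)*(-5/2) = -55*√2/2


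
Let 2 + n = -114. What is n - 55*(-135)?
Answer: 7309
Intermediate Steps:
n = -116 (n = -2 - 114 = -116)
n - 55*(-135) = -116 - 55*(-135) = -116 + 7425 = 7309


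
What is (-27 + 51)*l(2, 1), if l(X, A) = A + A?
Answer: 48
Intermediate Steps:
l(X, A) = 2*A
(-27 + 51)*l(2, 1) = (-27 + 51)*(2*1) = 24*2 = 48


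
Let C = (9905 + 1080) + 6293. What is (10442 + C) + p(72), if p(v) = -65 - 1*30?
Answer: 27625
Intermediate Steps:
p(v) = -95 (p(v) = -65 - 30 = -95)
C = 17278 (C = 10985 + 6293 = 17278)
(10442 + C) + p(72) = (10442 + 17278) - 95 = 27720 - 95 = 27625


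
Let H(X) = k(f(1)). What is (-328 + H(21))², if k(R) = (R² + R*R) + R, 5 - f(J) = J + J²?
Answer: 94249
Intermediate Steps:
f(J) = 5 - J - J² (f(J) = 5 - (J + J²) = 5 + (-J - J²) = 5 - J - J²)
k(R) = R + 2*R² (k(R) = (R² + R²) + R = 2*R² + R = R + 2*R²)
H(X) = 21 (H(X) = (5 - 1*1 - 1*1²)*(1 + 2*(5 - 1*1 - 1*1²)) = (5 - 1 - 1*1)*(1 + 2*(5 - 1 - 1*1)) = (5 - 1 - 1)*(1 + 2*(5 - 1 - 1)) = 3*(1 + 2*3) = 3*(1 + 6) = 3*7 = 21)
(-328 + H(21))² = (-328 + 21)² = (-307)² = 94249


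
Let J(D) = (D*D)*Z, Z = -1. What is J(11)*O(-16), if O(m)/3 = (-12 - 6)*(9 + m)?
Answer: -45738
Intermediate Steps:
O(m) = -486 - 54*m (O(m) = 3*((-12 - 6)*(9 + m)) = 3*(-18*(9 + m)) = 3*(-162 - 18*m) = -486 - 54*m)
J(D) = -D² (J(D) = (D*D)*(-1) = D²*(-1) = -D²)
J(11)*O(-16) = (-1*11²)*(-486 - 54*(-16)) = (-1*121)*(-486 + 864) = -121*378 = -45738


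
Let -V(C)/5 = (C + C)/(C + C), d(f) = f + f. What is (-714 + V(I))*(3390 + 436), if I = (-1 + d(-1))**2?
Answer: -2750894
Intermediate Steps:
d(f) = 2*f
I = 9 (I = (-1 + 2*(-1))**2 = (-1 - 2)**2 = (-3)**2 = 9)
V(C) = -5 (V(C) = -5*(C + C)/(C + C) = -5*2*C/(2*C) = -5*2*C*1/(2*C) = -5*1 = -5)
(-714 + V(I))*(3390 + 436) = (-714 - 5)*(3390 + 436) = -719*3826 = -2750894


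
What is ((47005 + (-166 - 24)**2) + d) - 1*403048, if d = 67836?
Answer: -252107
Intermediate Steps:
((47005 + (-166 - 24)**2) + d) - 1*403048 = ((47005 + (-166 - 24)**2) + 67836) - 1*403048 = ((47005 + (-190)**2) + 67836) - 403048 = ((47005 + 36100) + 67836) - 403048 = (83105 + 67836) - 403048 = 150941 - 403048 = -252107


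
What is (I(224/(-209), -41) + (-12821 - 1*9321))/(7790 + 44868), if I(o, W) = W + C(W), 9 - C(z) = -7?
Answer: -22167/52658 ≈ -0.42096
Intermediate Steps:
C(z) = 16 (C(z) = 9 - 1*(-7) = 9 + 7 = 16)
I(o, W) = 16 + W (I(o, W) = W + 16 = 16 + W)
(I(224/(-209), -41) + (-12821 - 1*9321))/(7790 + 44868) = ((16 - 41) + (-12821 - 1*9321))/(7790 + 44868) = (-25 + (-12821 - 9321))/52658 = (-25 - 22142)*(1/52658) = -22167*1/52658 = -22167/52658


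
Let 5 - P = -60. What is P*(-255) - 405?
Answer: -16980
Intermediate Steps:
P = 65 (P = 5 - 1*(-60) = 5 + 60 = 65)
P*(-255) - 405 = 65*(-255) - 405 = -16575 - 405 = -16980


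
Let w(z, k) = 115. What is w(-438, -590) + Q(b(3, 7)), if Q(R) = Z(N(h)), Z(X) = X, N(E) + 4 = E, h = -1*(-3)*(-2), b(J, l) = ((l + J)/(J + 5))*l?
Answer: 105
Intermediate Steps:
b(J, l) = l*(J + l)/(5 + J) (b(J, l) = ((J + l)/(5 + J))*l = l*(J + l)/(5 + J))
h = -6 (h = 3*(-2) = -6)
N(E) = -4 + E
Q(R) = -10 (Q(R) = -4 - 6 = -10)
w(-438, -590) + Q(b(3, 7)) = 115 - 10 = 105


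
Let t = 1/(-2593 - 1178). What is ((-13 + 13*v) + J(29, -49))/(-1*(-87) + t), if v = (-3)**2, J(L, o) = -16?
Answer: 82962/82019 ≈ 1.0115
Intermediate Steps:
v = 9
t = -1/3771 (t = 1/(-3771) = -1/3771 ≈ -0.00026518)
((-13 + 13*v) + J(29, -49))/(-1*(-87) + t) = ((-13 + 13*9) - 16)/(-1*(-87) - 1/3771) = ((-13 + 117) - 16)/(87 - 1/3771) = (104 - 16)/(328076/3771) = 88*(3771/328076) = 82962/82019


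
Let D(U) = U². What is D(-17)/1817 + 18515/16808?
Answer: 38499267/30540136 ≈ 1.2606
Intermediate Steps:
D(-17)/1817 + 18515/16808 = (-17)²/1817 + 18515/16808 = 289*(1/1817) + 18515*(1/16808) = 289/1817 + 18515/16808 = 38499267/30540136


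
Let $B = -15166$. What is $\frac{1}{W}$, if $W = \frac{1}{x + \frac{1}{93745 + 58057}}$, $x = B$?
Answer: $- \frac{2302229131}{151802} \approx -15166.0$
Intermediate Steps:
$x = -15166$
$W = - \frac{151802}{2302229131}$ ($W = \frac{1}{-15166 + \frac{1}{93745 + 58057}} = \frac{1}{-15166 + \frac{1}{151802}} = \frac{1}{- \frac{2302229131}{151802}} = - \frac{151802}{2302229131} \approx -6.5937 \cdot 10^{-5}$)
$\frac{1}{W} = \frac{1}{- \frac{151802}{2302229131}} = - \frac{2302229131}{151802}$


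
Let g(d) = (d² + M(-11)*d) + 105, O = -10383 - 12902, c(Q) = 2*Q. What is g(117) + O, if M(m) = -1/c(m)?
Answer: -208685/22 ≈ -9485.7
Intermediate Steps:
M(m) = -1/(2*m)
O = -23285
g(d) = 105 + d² + d/22 (g(d) = (d² + (-½/(-11))*d) + 105 = (d² + (-½*(-1/11))*d) + 105 = (d² + d/22) + 105 = 105 + d² + d/22)
g(117) + O = (105 + 117² + (1/22)*117) - 23285 = (105 + 13689 + 117/22) - 23285 = 303585/22 - 23285 = -208685/22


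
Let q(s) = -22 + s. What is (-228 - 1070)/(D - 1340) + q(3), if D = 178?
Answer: -10390/581 ≈ -17.883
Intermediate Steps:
(-228 - 1070)/(D - 1340) + q(3) = (-228 - 1070)/(178 - 1340) + (-22 + 3) = -1298/(-1162) - 19 = -1298*(-1/1162) - 19 = 649/581 - 19 = -10390/581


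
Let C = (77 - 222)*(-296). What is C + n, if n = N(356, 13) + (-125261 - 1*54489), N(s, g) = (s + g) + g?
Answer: -136448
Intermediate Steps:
N(s, g) = s + 2*g (N(s, g) = (g + s) + g = s + 2*g)
n = -179368 (n = (356 + 2*13) + (-125261 - 1*54489) = (356 + 26) + (-125261 - 54489) = 382 - 179750 = -179368)
C = 42920 (C = -145*(-296) = 42920)
C + n = 42920 - 179368 = -136448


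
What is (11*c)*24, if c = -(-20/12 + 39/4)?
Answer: -2134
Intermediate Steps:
c = -97/12 (c = -(-20*1/12 + 39*(¼)) = -(-5/3 + 39/4) = -1*97/12 = -97/12 ≈ -8.0833)
(11*c)*24 = (11*(-97/12))*24 = -1067/12*24 = -2134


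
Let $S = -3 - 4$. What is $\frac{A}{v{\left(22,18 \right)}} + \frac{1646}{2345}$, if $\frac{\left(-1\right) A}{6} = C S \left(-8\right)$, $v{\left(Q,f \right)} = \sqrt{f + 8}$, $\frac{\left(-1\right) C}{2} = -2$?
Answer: $\frac{1646}{2345} - \frac{672 \sqrt{26}}{13} \approx -262.88$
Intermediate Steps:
$C = 4$ ($C = \left(-2\right) \left(-2\right) = 4$)
$v{\left(Q,f \right)} = \sqrt{8 + f}$
$S = -7$
$A = -1344$ ($A = - 6 \cdot 4 \left(-7\right) \left(-8\right) = - 6 \left(\left(-28\right) \left(-8\right)\right) = \left(-6\right) 224 = -1344$)
$\frac{A}{v{\left(22,18 \right)}} + \frac{1646}{2345} = - \frac{1344}{\sqrt{8 + 18}} + \frac{1646}{2345} = - \frac{1344}{\sqrt{26}} + 1646 \cdot \frac{1}{2345} = - 1344 \frac{\sqrt{26}}{26} + \frac{1646}{2345} = - \frac{672 \sqrt{26}}{13} + \frac{1646}{2345} = \frac{1646}{2345} - \frac{672 \sqrt{26}}{13}$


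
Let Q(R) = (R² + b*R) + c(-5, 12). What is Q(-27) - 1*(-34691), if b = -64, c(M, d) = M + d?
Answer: 37155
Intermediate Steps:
Q(R) = 7 + R² - 64*R (Q(R) = (R² - 64*R) + (-5 + 12) = (R² - 64*R) + 7 = 7 + R² - 64*R)
Q(-27) - 1*(-34691) = (7 + (-27)² - 64*(-27)) - 1*(-34691) = (7 + 729 + 1728) + 34691 = 2464 + 34691 = 37155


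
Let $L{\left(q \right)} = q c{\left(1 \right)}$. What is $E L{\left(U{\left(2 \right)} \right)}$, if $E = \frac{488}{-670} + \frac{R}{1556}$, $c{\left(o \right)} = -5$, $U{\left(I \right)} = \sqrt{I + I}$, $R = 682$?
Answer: $\frac{75597}{26063} \approx 2.9005$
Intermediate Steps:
$U{\left(I \right)} = \sqrt{2} \sqrt{I}$ ($U{\left(I \right)} = \sqrt{2 I} = \sqrt{2} \sqrt{I}$)
$L{\left(q \right)} = - 5 q$ ($L{\left(q \right)} = q \left(-5\right) = - 5 q$)
$E = - \frac{75597}{260630}$ ($E = \frac{488}{-670} + \frac{682}{1556} = 488 \left(- \frac{1}{670}\right) + 682 \cdot \frac{1}{1556} = - \frac{244}{335} + \frac{341}{778} = - \frac{75597}{260630} \approx -0.29005$)
$E L{\left(U{\left(2 \right)} \right)} = - \frac{75597 \left(- 5 \sqrt{2} \sqrt{2}\right)}{260630} = - \frac{75597 \left(\left(-5\right) 2\right)}{260630} = \left(- \frac{75597}{260630}\right) \left(-10\right) = \frac{75597}{26063}$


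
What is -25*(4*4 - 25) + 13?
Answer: 238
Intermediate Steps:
-25*(4*4 - 25) + 13 = -25*(16 - 25) + 13 = -25*(-9) + 13 = 225 + 13 = 238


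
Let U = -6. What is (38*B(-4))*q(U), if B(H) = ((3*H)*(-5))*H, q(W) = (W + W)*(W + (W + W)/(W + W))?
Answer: -547200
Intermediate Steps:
q(W) = 2*W*(1 + W) (q(W) = (2*W)*(W + (2*W)/((2*W))) = (2*W)*(W + (2*W)*(1/(2*W))) = (2*W)*(W + 1) = (2*W)*(1 + W) = 2*W*(1 + W))
B(H) = -15*H² (B(H) = (-15*H)*H = -15*H²)
(38*B(-4))*q(U) = (38*(-15*(-4)²))*(2*(-6)*(1 - 6)) = (38*(-15*16))*(2*(-6)*(-5)) = (38*(-240))*60 = -9120*60 = -547200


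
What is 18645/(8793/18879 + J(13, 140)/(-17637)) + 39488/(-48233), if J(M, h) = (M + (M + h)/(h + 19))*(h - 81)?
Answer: 5290016027133320137/118895893809863 ≈ 44493.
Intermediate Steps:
J(M, h) = (-81 + h)*(M + (M + h)/(19 + h)) (J(M, h) = (M + (M + h)/(19 + h))*(-81 + h) = (-81 + h)*(M + (M + h)/(19 + h)))
18645/(8793/18879 + J(13, 140)/(-17637)) + 39488/(-48233) = 18645/(8793/18879 + ((140² - 1620*13 - 81*140 + 13*140² - 61*13*140)/(19 + 140))/(-17637)) + 39488/(-48233) = 18645/(8793*(1/18879) + ((19600 - 21060 - 11340 + 13*19600 - 111020)/159)*(-1/17637)) + 39488*(-1/48233) = 18645/(2931/6293 + ((19600 - 21060 - 11340 + 254800 - 111020)/159)*(-1/17637)) - 39488/48233 = 18645/(2931/6293 + ((1/159)*130980)*(-1/17637)) - 39488/48233 = 18645/(2931/6293 + (43660/53)*(-1/17637)) - 39488/48233 = 18645/(2931/6293 - 43660/934761) - 39488/48233 = 18645/(2465032111/5882450973) - 39488/48233 = 18645*(5882450973/2465032111) - 39488/48233 = 109678298391585/2465032111 - 39488/48233 = 5290016027133320137/118895893809863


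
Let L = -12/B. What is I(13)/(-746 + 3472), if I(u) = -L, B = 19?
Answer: 6/25897 ≈ 0.00023169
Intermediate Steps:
L = -12/19 ≈ -0.63158
I(u) = 12/19 (I(u) = -1*(-12/19) = 12/19)
I(13)/(-746 + 3472) = 12/(19*(-746 + 3472)) = (12/19)/2726 = (12/19)*(1/2726) = 6/25897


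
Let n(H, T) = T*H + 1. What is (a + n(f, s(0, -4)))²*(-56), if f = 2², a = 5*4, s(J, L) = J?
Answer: -24696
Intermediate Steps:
a = 20
f = 4
n(H, T) = 1 + H*T (n(H, T) = H*T + 1 = 1 + H*T)
(a + n(f, s(0, -4)))²*(-56) = (20 + (1 + 4*0))²*(-56) = (20 + (1 + 0))²*(-56) = (20 + 1)²*(-56) = 21²*(-56) = 441*(-56) = -24696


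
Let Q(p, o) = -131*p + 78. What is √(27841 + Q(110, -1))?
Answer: 3*√1501 ≈ 116.23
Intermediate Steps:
Q(p, o) = 78 - 131*p
√(27841 + Q(110, -1)) = √(27841 + (78 - 131*110)) = √(27841 + (78 - 14410)) = √(27841 - 14332) = √13509 = 3*√1501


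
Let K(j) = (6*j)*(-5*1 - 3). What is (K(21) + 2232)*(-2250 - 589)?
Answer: -3474936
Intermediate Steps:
K(j) = -48*j (K(j) = (6*j)*(-5 - 3) = (6*j)*(-8) = -48*j)
(K(21) + 2232)*(-2250 - 589) = (-48*21 + 2232)*(-2250 - 589) = (-1008 + 2232)*(-2839) = 1224*(-2839) = -3474936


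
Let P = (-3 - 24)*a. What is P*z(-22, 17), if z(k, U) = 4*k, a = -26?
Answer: -61776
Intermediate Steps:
P = 702 (P = (-3 - 24)*(-26) = -27*(-26) = 702)
P*z(-22, 17) = 702*(4*(-22)) = 702*(-88) = -61776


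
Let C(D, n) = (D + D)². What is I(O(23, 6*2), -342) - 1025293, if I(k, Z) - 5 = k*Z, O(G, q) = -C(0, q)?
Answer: -1025288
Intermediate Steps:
C(D, n) = 4*D² (C(D, n) = (2*D)² = 4*D²)
O(G, q) = 0 (O(G, q) = -4*0² = -4*0 = -1*0 = 0)
I(k, Z) = 5 + Z*k (I(k, Z) = 5 + k*Z = 5 + Z*k)
I(O(23, 6*2), -342) - 1025293 = (5 - 342*0) - 1025293 = (5 + 0) - 1025293 = 5 - 1025293 = -1025288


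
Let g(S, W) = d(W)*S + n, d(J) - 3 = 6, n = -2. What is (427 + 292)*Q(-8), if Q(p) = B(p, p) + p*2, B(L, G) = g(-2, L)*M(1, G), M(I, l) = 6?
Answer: -97784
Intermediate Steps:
d(J) = 9 (d(J) = 3 + 6 = 9)
g(S, W) = -2 + 9*S (g(S, W) = 9*S - 2 = -2 + 9*S)
B(L, G) = -120 (B(L, G) = (-2 + 9*(-2))*6 = (-2 - 18)*6 = -20*6 = -120)
Q(p) = -120 + 2*p (Q(p) = -120 + p*2 = -120 + 2*p)
(427 + 292)*Q(-8) = (427 + 292)*(-120 + 2*(-8)) = 719*(-120 - 16) = 719*(-136) = -97784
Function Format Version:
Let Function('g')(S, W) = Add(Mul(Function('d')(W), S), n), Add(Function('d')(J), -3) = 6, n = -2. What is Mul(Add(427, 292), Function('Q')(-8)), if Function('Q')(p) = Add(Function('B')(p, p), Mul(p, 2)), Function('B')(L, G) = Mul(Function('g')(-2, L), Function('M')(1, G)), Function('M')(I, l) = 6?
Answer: -97784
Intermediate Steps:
Function('d')(J) = 9 (Function('d')(J) = Add(3, 6) = 9)
Function('g')(S, W) = Add(-2, Mul(9, S)) (Function('g')(S, W) = Add(Mul(9, S), -2) = Add(-2, Mul(9, S)))
Function('B')(L, G) = -120 (Function('B')(L, G) = Mul(Add(-2, Mul(9, -2)), 6) = Mul(Add(-2, -18), 6) = Mul(-20, 6) = -120)
Function('Q')(p) = Add(-120, Mul(2, p)) (Function('Q')(p) = Add(-120, Mul(p, 2)) = Add(-120, Mul(2, p)))
Mul(Add(427, 292), Function('Q')(-8)) = Mul(Add(427, 292), Add(-120, Mul(2, -8))) = Mul(719, Add(-120, -16)) = Mul(719, -136) = -97784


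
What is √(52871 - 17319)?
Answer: 4*√2222 ≈ 188.55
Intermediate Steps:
√(52871 - 17319) = √35552 = 4*√2222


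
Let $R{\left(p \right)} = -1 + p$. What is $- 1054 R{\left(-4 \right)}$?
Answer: $5270$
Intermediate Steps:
$- 1054 R{\left(-4 \right)} = - 1054 \left(-1 - 4\right) = \left(-1054\right) \left(-5\right) = 5270$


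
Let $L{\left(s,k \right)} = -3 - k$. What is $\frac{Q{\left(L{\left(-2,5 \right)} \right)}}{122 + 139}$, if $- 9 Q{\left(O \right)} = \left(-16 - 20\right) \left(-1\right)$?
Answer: $- \frac{4}{261} \approx -0.015326$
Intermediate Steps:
$Q{\left(O \right)} = -4$ ($Q{\left(O \right)} = - \frac{\left(-16 - 20\right) \left(-1\right)}{9} = - \frac{\left(-36\right) \left(-1\right)}{9} = \left(- \frac{1}{9}\right) 36 = -4$)
$\frac{Q{\left(L{\left(-2,5 \right)} \right)}}{122 + 139} = \frac{1}{122 + 139} \left(-4\right) = \frac{1}{261} \left(-4\right) = - \frac{4}{261}$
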